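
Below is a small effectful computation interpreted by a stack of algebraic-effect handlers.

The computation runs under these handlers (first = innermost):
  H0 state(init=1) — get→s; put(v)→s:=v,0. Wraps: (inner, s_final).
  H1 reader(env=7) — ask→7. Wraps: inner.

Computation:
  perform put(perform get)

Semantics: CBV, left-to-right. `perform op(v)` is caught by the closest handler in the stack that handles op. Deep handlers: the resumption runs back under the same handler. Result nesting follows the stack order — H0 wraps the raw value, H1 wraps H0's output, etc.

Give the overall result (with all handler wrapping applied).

Step-by-step:
get @ H0 ⇒ 1
put(1) @ H0 ⇒ s:=1
H0 returns (0, 1)
H1 returns (0, 1)
= (0, 1)

Answer: (0, 1)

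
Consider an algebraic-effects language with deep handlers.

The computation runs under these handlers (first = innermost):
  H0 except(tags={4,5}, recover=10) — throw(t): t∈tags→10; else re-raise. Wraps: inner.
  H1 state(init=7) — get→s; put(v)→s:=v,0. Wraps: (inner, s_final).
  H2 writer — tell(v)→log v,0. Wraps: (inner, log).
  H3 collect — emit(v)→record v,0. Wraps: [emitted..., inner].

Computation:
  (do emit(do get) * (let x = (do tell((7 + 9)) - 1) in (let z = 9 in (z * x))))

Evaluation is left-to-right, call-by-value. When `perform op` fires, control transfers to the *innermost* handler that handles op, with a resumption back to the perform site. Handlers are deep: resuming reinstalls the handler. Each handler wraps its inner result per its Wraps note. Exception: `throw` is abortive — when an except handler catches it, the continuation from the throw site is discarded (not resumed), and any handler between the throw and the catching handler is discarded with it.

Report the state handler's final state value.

Answer: 7

Step-by-step:
get @ H1 ⇒ 7
emit(7) @ H3 ⇒ out+=7
tell(16) @ H2 ⇒ log+=16
H0 returns 0
H1 returns (0, 7)
H2 returns ((0, 7), (16))
H3 returns [7, ((0, 7), (16))]
= [7, ((0, 7), (16))]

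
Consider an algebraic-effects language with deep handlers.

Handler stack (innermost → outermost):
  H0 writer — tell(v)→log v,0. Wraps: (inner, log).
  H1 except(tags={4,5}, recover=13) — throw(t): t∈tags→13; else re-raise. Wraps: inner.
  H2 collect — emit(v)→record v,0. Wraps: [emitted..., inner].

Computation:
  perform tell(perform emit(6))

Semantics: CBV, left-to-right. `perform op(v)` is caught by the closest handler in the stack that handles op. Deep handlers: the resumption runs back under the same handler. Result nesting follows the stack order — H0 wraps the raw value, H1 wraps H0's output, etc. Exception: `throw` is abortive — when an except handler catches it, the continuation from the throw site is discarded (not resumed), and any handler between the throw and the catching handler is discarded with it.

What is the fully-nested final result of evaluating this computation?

Answer: [6, (0, (0))]

Working:
emit(6) @ H2 ⇒ out+=6
tell(0) @ H0 ⇒ log+=0
H0 returns (0, (0))
H1 returns (0, (0))
H2 returns [6, (0, (0))]
= [6, (0, (0))]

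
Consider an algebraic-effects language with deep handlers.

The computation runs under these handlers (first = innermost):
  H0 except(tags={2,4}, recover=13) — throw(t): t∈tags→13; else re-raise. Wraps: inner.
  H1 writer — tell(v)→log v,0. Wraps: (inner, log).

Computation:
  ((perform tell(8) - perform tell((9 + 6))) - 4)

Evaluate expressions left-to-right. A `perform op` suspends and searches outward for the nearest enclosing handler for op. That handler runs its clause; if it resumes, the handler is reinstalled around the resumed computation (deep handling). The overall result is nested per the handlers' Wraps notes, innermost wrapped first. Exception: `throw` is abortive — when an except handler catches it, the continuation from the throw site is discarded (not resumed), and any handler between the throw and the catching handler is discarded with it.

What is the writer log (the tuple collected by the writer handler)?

Answer: (8, 15)

Evaluation trace:
tell(8) @ H1 ⇒ log+=8
tell(15) @ H1 ⇒ log+=15
H0 returns -4
H1 returns (-4, (8, 15))
= (-4, (8, 15))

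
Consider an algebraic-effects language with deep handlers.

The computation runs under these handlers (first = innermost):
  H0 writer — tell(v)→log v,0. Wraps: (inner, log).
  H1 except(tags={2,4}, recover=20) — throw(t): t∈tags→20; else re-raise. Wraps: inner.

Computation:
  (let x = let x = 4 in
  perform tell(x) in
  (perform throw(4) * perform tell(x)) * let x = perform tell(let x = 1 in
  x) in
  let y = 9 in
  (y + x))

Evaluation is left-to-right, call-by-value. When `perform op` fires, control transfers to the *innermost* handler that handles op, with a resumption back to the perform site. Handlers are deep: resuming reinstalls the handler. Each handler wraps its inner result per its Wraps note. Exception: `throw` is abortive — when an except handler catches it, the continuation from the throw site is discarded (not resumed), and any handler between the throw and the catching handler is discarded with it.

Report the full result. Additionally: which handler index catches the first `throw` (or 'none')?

Working:
tell(4) @ H0 ⇒ log+=4
throw(4) @ H1 caught ⇒ 20
= 20

Answer: 20 ; first throw caught by: H1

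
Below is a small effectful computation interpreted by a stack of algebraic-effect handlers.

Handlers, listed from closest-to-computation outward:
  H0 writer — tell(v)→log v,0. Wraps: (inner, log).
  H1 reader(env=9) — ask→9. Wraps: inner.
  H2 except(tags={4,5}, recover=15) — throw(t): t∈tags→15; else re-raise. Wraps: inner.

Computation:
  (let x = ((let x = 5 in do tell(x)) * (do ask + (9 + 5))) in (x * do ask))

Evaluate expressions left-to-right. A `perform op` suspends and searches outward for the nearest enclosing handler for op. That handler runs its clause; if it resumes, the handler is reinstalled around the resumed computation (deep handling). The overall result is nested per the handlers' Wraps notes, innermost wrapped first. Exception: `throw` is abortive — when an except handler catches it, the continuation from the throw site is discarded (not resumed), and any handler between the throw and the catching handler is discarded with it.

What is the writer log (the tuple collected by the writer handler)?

Evaluation trace:
tell(5) @ H0 ⇒ log+=5
ask @ H1 ⇒ 9
ask @ H1 ⇒ 9
H0 returns (0, (5))
H1 returns (0, (5))
H2 returns (0, (5))
= (0, (5))

Answer: (5)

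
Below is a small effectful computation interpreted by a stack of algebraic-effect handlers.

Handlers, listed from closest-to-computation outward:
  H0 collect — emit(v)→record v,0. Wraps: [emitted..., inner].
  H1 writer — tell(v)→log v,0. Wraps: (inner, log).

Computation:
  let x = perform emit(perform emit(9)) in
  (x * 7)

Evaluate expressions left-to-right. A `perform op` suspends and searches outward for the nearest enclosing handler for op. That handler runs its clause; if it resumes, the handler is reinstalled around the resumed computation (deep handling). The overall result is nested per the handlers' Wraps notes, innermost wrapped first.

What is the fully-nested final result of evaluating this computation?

Step-by-step:
emit(9) @ H0 ⇒ out+=9
emit(0) @ H0 ⇒ out+=0
H0 returns [9, 0, 0]
H1 returns ([9, 0, 0], ())
= ([9, 0, 0], ())

Answer: ([9, 0, 0], ())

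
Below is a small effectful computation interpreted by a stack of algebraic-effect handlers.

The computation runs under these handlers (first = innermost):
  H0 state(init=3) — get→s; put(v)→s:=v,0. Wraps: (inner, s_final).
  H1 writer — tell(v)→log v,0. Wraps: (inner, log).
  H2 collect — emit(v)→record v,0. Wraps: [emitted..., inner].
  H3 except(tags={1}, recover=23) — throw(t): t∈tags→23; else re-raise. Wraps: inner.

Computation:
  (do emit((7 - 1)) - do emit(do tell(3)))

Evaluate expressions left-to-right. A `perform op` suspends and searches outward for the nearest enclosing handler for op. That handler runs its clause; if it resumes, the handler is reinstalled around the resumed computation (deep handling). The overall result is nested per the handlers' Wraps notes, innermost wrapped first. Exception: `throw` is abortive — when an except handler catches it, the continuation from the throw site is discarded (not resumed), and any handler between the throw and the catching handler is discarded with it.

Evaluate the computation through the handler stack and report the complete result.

Evaluation trace:
emit(6) @ H2 ⇒ out+=6
tell(3) @ H1 ⇒ log+=3
emit(0) @ H2 ⇒ out+=0
H0 returns (0, 3)
H1 returns ((0, 3), (3))
H2 returns [6, 0, ((0, 3), (3))]
H3 returns [6, 0, ((0, 3), (3))]
= [6, 0, ((0, 3), (3))]

Answer: [6, 0, ((0, 3), (3))]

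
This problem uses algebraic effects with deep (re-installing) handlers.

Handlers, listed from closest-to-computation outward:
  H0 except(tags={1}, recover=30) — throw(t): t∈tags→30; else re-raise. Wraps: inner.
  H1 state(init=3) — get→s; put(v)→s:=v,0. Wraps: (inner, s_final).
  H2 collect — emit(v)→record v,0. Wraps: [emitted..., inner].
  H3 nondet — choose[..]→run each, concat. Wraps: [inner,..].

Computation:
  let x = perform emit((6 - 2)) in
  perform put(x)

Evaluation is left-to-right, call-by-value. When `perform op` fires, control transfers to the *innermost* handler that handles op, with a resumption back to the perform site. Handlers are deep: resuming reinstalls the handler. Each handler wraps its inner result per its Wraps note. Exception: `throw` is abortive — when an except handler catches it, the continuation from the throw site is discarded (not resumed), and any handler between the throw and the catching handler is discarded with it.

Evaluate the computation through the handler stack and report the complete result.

Working:
emit(4) @ H2 ⇒ out+=4
put(0) @ H1 ⇒ s:=0
H0 returns 0
H1 returns (0, 0)
H2 returns [4, (0, 0)]
H3 returns [[4, (0, 0)]]
= [[4, (0, 0)]]

Answer: [[4, (0, 0)]]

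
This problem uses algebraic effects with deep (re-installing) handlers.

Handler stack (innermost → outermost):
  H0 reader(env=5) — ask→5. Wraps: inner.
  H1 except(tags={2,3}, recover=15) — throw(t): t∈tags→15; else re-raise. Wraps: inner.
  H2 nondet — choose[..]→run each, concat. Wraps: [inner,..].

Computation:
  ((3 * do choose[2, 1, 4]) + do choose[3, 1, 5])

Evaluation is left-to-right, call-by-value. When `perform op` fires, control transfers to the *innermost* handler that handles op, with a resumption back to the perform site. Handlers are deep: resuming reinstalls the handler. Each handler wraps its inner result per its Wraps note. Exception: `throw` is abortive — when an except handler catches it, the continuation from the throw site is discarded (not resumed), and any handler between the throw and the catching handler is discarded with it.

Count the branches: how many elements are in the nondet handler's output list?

Answer: 9

Working:
choose[2, 1, 4] @ H2
  branch[0] choose=2:
    choose[3, 1, 5] @ H2
      branch[0] choose=3:
        H0 returns 9
        H1 returns 9
        H2 returns [9]
      branch[1] choose=1:
        H0 returns 7
        H1 returns 7
        H2 returns [7]
      branch[2] choose=5:
        H0 returns 11
        H1 returns 11
        H2 returns [11]
  branch[1] choose=1:
    choose[3, 1, 5] @ H2
      branch[0] choose=3:
        H0 returns 6
        H1 returns 6
        H2 returns [6]
      branch[1] choose=1:
        H0 returns 4
        H1 returns 4
        H2 returns [4]
      branch[2] choose=5:
        H0 returns 8
        H1 returns 8
        H2 returns [8]
  branch[2] choose=4:
    choose[3, 1, 5] @ H2
      branch[0] choose=3:
        H0 returns 15
        H1 returns 15
        H2 returns [15]
      branch[1] choose=1:
        H0 returns 13
        H1 returns 13
        H2 returns [13]
      branch[2] choose=5:
        H0 returns 17
        H1 returns 17
        H2 returns [17]
= [9, 7, 11, 6, 4, 8, 15, 13, 17]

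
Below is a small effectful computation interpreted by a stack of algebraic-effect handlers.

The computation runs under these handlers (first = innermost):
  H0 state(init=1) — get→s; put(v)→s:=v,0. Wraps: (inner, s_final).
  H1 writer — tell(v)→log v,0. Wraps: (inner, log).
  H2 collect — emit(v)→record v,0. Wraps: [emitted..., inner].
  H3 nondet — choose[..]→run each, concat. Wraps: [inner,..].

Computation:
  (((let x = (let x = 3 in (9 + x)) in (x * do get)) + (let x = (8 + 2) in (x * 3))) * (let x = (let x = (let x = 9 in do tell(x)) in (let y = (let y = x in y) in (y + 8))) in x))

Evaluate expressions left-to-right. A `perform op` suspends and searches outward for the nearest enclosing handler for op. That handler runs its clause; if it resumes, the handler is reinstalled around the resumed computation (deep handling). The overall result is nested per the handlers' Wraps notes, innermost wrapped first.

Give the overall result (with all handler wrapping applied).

Answer: [[((336, 1), (9))]]

Step-by-step:
get @ H0 ⇒ 1
tell(9) @ H1 ⇒ log+=9
H0 returns (336, 1)
H1 returns ((336, 1), (9))
H2 returns [((336, 1), (9))]
H3 returns [[((336, 1), (9))]]
= [[((336, 1), (9))]]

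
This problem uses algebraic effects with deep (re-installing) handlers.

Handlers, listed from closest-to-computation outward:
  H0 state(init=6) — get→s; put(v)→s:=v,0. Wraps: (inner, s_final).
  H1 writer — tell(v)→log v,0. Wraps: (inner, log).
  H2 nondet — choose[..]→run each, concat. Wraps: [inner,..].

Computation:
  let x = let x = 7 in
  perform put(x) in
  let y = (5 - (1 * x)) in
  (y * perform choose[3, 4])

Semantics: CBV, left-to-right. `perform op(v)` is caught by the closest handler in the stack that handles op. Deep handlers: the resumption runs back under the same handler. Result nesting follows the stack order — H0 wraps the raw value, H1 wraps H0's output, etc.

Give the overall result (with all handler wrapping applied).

Evaluation trace:
put(7) @ H0 ⇒ s:=7
choose[3, 4] @ H2
  branch[0] choose=3:
    H0 returns (15, 7)
    H1 returns ((15, 7), ())
    H2 returns [((15, 7), ())]
  branch[1] choose=4:
    H0 returns (20, 7)
    H1 returns ((20, 7), ())
    H2 returns [((20, 7), ())]
= [((15, 7), ()), ((20, 7), ())]

Answer: [((15, 7), ()), ((20, 7), ())]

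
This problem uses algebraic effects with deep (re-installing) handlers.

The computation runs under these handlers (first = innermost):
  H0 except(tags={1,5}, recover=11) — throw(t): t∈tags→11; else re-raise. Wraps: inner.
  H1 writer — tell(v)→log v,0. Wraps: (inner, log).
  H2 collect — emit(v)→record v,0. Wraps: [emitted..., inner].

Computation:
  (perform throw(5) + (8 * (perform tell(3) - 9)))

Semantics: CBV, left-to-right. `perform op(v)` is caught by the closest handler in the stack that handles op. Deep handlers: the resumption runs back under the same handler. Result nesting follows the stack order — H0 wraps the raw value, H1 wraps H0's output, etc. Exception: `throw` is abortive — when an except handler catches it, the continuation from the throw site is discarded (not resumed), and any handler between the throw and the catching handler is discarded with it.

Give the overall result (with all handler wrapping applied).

Answer: [(11, ())]

Step-by-step:
throw(5) @ H0 caught ⇒ 11
H1 returns (11, ())
H2 returns [(11, ())]
= [(11, ())]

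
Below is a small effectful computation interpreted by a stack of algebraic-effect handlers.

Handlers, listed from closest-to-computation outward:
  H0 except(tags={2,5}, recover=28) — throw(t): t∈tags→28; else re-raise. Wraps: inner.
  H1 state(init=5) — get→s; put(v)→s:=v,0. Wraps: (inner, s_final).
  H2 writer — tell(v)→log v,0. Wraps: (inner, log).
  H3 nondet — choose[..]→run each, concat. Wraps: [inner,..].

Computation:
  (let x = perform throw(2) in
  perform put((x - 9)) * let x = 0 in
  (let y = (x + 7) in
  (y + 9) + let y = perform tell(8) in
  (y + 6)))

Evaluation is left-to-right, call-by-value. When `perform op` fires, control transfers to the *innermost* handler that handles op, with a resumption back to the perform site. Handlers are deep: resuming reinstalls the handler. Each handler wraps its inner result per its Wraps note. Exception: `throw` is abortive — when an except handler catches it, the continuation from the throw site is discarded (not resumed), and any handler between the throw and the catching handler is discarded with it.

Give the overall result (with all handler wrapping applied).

Working:
throw(2) @ H0 caught ⇒ 28
H1 returns (28, 5)
H2 returns ((28, 5), ())
H3 returns [((28, 5), ())]
= [((28, 5), ())]

Answer: [((28, 5), ())]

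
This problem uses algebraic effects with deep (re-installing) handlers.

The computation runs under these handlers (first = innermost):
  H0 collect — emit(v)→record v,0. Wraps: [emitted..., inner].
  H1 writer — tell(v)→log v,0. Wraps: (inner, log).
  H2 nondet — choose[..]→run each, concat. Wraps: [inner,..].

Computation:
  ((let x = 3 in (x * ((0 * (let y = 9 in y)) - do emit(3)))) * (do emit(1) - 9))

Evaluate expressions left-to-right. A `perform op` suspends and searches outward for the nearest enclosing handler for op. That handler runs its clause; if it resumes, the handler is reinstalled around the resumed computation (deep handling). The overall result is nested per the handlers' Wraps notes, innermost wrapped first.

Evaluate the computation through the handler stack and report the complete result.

Working:
emit(3) @ H0 ⇒ out+=3
emit(1) @ H0 ⇒ out+=1
H0 returns [3, 1, 0]
H1 returns ([3, 1, 0], ())
H2 returns [([3, 1, 0], ())]
= [([3, 1, 0], ())]

Answer: [([3, 1, 0], ())]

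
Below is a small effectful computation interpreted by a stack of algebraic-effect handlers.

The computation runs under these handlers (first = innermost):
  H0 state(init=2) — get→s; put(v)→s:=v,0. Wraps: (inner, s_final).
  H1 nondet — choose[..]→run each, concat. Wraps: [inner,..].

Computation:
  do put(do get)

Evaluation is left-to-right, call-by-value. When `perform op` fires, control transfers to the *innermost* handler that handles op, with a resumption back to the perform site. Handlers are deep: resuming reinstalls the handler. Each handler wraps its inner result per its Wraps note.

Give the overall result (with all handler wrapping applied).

Answer: [(0, 2)]

Working:
get @ H0 ⇒ 2
put(2) @ H0 ⇒ s:=2
H0 returns (0, 2)
H1 returns [(0, 2)]
= [(0, 2)]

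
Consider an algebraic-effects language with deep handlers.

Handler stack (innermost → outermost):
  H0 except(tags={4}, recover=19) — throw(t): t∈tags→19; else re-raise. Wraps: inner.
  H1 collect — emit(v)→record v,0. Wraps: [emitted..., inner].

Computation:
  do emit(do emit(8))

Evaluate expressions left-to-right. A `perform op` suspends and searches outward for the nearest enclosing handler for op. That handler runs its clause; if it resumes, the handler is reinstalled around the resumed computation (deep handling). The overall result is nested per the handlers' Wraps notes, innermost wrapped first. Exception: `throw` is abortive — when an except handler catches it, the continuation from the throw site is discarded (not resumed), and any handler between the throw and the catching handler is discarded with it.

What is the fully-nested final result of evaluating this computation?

Answer: [8, 0, 0]

Working:
emit(8) @ H1 ⇒ out+=8
emit(0) @ H1 ⇒ out+=0
H0 returns 0
H1 returns [8, 0, 0]
= [8, 0, 0]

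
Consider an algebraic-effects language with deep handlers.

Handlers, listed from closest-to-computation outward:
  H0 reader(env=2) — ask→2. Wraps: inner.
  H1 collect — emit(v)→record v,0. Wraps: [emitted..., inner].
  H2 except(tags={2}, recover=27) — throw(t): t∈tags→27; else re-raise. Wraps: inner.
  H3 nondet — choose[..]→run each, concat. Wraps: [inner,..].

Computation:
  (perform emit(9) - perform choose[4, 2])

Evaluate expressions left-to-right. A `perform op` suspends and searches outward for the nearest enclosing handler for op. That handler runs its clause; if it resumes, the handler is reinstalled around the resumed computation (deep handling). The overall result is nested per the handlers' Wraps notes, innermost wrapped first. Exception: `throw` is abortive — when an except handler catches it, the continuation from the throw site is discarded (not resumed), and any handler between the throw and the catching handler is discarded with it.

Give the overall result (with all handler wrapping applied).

Answer: [[9, -4], [9, -2]]

Step-by-step:
emit(9) @ H1 ⇒ out+=9
choose[4, 2] @ H3
  branch[0] choose=4:
    H0 returns -4
    H1 returns [9, -4]
    H2 returns [9, -4]
    H3 returns [[9, -4]]
  branch[1] choose=2:
    H0 returns -2
    H1 returns [9, -2]
    H2 returns [9, -2]
    H3 returns [[9, -2]]
= [[9, -4], [9, -2]]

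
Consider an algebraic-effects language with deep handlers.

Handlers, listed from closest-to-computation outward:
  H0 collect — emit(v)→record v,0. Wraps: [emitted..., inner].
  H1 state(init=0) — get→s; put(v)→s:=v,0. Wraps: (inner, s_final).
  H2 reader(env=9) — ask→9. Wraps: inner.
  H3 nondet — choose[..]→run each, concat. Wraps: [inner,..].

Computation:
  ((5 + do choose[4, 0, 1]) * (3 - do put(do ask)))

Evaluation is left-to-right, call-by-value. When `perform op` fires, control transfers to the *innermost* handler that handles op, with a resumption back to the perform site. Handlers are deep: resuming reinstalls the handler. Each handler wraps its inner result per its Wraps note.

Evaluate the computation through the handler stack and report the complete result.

Answer: [([27], 9), ([15], 9), ([18], 9)]

Evaluation trace:
choose[4, 0, 1] @ H3
  branch[0] choose=4:
    ask @ H2 ⇒ 9
    put(9) @ H1 ⇒ s:=9
    H0 returns [27]
    H1 returns ([27], 9)
    H2 returns ([27], 9)
    H3 returns [([27], 9)]
  branch[1] choose=0:
    ask @ H2 ⇒ 9
    put(9) @ H1 ⇒ s:=9
    H0 returns [15]
    H1 returns ([15], 9)
    H2 returns ([15], 9)
    H3 returns [([15], 9)]
  branch[2] choose=1:
    ask @ H2 ⇒ 9
    put(9) @ H1 ⇒ s:=9
    H0 returns [18]
    H1 returns ([18], 9)
    H2 returns ([18], 9)
    H3 returns [([18], 9)]
= [([27], 9), ([15], 9), ([18], 9)]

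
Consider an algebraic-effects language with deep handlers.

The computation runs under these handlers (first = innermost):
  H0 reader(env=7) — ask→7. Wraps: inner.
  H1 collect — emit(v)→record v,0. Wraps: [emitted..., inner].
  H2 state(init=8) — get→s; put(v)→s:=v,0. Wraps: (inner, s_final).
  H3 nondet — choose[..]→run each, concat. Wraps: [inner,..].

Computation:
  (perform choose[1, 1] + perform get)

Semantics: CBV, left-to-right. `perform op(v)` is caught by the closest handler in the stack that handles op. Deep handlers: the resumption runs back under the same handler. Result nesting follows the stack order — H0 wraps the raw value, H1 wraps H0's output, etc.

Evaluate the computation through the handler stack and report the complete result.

Answer: [([9], 8), ([9], 8)]

Step-by-step:
choose[1, 1] @ H3
  branch[0] choose=1:
    get @ H2 ⇒ 8
    H0 returns 9
    H1 returns [9]
    H2 returns ([9], 8)
    H3 returns [([9], 8)]
  branch[1] choose=1:
    get @ H2 ⇒ 8
    H0 returns 9
    H1 returns [9]
    H2 returns ([9], 8)
    H3 returns [([9], 8)]
= [([9], 8), ([9], 8)]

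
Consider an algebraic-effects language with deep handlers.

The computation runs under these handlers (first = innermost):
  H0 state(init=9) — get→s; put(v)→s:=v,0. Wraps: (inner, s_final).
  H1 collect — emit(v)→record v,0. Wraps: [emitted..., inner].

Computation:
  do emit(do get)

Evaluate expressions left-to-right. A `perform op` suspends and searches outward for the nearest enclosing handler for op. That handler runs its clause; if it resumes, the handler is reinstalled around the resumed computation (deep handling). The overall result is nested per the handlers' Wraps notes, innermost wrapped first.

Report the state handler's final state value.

Answer: 9

Step-by-step:
get @ H0 ⇒ 9
emit(9) @ H1 ⇒ out+=9
H0 returns (0, 9)
H1 returns [9, (0, 9)]
= [9, (0, 9)]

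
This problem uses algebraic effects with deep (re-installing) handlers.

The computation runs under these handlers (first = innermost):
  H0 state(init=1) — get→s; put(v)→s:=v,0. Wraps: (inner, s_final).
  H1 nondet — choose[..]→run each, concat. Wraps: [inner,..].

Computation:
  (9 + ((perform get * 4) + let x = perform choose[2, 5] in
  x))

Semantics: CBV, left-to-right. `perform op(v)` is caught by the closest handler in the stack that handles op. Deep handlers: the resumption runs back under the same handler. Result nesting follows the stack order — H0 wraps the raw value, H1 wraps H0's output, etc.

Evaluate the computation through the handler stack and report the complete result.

Answer: [(15, 1), (18, 1)]

Working:
get @ H0 ⇒ 1
choose[2, 5] @ H1
  branch[0] choose=2:
    H0 returns (15, 1)
    H1 returns [(15, 1)]
  branch[1] choose=5:
    H0 returns (18, 1)
    H1 returns [(18, 1)]
= [(15, 1), (18, 1)]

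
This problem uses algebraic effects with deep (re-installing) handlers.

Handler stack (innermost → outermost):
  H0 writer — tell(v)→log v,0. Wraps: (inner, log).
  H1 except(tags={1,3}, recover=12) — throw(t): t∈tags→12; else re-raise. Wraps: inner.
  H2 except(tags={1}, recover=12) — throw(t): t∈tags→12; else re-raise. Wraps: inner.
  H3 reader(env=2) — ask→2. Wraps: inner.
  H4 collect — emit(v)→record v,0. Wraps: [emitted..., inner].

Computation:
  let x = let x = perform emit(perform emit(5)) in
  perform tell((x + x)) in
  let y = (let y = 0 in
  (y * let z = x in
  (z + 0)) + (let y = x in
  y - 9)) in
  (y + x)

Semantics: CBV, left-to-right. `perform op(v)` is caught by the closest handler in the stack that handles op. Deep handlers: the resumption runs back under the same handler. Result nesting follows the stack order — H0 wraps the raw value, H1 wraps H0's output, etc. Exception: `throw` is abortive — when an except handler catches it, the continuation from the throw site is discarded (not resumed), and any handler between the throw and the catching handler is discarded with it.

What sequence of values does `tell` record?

Step-by-step:
emit(5) @ H4 ⇒ out+=5
emit(0) @ H4 ⇒ out+=0
tell(0) @ H0 ⇒ log+=0
H0 returns (-9, (0))
H1 returns (-9, (0))
H2 returns (-9, (0))
H3 returns (-9, (0))
H4 returns [5, 0, (-9, (0))]
= [5, 0, (-9, (0))]

Answer: (0)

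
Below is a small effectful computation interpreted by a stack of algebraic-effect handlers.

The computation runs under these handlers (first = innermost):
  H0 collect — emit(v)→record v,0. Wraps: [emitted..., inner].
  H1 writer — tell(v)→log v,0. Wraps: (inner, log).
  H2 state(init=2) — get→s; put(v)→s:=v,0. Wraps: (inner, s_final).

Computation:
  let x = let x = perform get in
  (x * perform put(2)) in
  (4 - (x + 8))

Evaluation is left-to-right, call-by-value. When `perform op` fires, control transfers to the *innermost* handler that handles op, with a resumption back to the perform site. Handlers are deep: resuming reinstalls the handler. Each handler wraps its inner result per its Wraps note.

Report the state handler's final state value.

Evaluation trace:
get @ H2 ⇒ 2
put(2) @ H2 ⇒ s:=2
H0 returns [-4]
H1 returns ([-4], ())
H2 returns (([-4], ()), 2)
= (([-4], ()), 2)

Answer: 2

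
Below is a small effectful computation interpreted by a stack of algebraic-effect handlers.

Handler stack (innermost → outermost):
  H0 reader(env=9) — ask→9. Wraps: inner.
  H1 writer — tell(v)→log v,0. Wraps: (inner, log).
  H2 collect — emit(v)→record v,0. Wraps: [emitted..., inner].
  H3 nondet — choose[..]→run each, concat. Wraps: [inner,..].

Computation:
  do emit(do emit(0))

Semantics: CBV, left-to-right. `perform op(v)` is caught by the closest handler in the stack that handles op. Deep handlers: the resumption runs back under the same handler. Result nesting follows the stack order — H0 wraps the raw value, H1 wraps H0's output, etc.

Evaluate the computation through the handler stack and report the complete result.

Step-by-step:
emit(0) @ H2 ⇒ out+=0
emit(0) @ H2 ⇒ out+=0
H0 returns 0
H1 returns (0, ())
H2 returns [0, 0, (0, ())]
H3 returns [[0, 0, (0, ())]]
= [[0, 0, (0, ())]]

Answer: [[0, 0, (0, ())]]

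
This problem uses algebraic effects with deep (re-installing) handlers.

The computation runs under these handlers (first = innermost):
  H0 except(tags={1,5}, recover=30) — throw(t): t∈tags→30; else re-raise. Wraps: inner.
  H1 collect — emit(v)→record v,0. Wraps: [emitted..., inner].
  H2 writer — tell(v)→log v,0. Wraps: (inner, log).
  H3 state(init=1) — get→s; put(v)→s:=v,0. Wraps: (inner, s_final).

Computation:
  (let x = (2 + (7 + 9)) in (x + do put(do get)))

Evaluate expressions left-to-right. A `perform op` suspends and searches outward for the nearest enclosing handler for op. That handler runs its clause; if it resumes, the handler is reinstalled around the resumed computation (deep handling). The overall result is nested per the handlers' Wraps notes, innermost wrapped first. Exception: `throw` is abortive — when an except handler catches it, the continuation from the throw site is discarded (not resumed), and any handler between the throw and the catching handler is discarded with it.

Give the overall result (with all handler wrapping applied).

Answer: (([18], ()), 1)

Step-by-step:
get @ H3 ⇒ 1
put(1) @ H3 ⇒ s:=1
H0 returns 18
H1 returns [18]
H2 returns ([18], ())
H3 returns (([18], ()), 1)
= (([18], ()), 1)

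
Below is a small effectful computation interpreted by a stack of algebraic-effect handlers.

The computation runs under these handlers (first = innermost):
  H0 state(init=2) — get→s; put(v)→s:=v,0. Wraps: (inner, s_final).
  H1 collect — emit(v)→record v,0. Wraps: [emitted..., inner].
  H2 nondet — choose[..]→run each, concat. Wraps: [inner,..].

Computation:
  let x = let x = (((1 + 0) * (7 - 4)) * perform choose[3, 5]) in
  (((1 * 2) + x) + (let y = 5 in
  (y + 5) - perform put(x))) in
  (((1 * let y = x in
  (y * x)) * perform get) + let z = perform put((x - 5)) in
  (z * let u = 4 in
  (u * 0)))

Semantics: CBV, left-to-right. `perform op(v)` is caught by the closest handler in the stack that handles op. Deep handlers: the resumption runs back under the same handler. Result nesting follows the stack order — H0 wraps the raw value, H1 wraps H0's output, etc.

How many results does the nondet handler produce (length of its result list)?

Answer: 2

Step-by-step:
choose[3, 5] @ H2
  branch[0] choose=3:
    put(9) @ H0 ⇒ s:=9
    get @ H0 ⇒ 9
    put(16) @ H0 ⇒ s:=16
    H0 returns (3969, 16)
    H1 returns [(3969, 16)]
    H2 returns [[(3969, 16)]]
  branch[1] choose=5:
    put(15) @ H0 ⇒ s:=15
    get @ H0 ⇒ 15
    put(22) @ H0 ⇒ s:=22
    H0 returns (10935, 22)
    H1 returns [(10935, 22)]
    H2 returns [[(10935, 22)]]
= [[(3969, 16)], [(10935, 22)]]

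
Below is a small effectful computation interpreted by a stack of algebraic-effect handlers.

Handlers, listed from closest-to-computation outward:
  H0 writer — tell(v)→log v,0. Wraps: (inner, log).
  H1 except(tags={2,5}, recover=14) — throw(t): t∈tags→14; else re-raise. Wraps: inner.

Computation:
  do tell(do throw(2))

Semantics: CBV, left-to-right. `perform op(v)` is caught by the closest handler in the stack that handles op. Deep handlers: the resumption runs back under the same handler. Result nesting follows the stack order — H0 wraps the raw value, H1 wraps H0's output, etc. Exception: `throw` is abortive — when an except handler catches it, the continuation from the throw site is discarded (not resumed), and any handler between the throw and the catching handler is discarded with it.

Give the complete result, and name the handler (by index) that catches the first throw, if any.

Evaluation trace:
throw(2) @ H1 caught ⇒ 14
= 14

Answer: 14 ; first throw caught by: H1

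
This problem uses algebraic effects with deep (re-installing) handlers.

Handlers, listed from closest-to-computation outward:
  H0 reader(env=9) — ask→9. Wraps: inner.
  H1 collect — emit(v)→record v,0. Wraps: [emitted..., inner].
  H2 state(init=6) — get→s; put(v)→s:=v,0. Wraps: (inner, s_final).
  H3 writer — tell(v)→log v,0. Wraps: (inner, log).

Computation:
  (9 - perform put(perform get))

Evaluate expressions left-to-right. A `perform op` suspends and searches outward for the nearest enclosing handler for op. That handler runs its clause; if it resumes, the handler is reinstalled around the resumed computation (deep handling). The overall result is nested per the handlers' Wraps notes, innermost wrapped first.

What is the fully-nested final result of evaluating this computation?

Evaluation trace:
get @ H2 ⇒ 6
put(6) @ H2 ⇒ s:=6
H0 returns 9
H1 returns [9]
H2 returns ([9], 6)
H3 returns (([9], 6), ())
= (([9], 6), ())

Answer: (([9], 6), ())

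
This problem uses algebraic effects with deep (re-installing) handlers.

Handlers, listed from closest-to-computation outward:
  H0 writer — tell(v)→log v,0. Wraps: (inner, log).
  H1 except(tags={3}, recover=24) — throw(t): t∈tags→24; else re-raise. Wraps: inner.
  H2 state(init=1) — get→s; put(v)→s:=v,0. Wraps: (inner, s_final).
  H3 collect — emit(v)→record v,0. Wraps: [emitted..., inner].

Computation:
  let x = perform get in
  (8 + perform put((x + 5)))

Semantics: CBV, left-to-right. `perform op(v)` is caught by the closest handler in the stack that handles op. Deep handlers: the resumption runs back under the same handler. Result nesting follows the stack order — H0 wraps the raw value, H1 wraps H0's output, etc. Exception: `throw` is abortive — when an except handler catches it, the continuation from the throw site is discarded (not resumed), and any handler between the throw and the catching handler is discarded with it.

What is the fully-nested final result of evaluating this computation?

Answer: [((8, ()), 6)]

Evaluation trace:
get @ H2 ⇒ 1
put(6) @ H2 ⇒ s:=6
H0 returns (8, ())
H1 returns (8, ())
H2 returns ((8, ()), 6)
H3 returns [((8, ()), 6)]
= [((8, ()), 6)]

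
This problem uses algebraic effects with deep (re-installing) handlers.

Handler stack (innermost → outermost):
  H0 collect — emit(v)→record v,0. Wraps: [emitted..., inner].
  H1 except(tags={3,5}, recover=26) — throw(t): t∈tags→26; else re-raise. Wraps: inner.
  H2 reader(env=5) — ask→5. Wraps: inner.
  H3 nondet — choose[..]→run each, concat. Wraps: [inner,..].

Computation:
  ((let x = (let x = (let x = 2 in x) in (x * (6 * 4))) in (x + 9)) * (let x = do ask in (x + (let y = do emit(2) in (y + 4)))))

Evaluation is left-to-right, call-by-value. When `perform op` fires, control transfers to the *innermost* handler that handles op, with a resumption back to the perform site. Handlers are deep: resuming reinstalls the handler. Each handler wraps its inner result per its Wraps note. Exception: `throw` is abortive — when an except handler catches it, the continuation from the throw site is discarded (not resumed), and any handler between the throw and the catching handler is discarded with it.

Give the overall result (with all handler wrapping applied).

Working:
ask @ H2 ⇒ 5
emit(2) @ H0 ⇒ out+=2
H0 returns [2, 513]
H1 returns [2, 513]
H2 returns [2, 513]
H3 returns [[2, 513]]
= [[2, 513]]

Answer: [[2, 513]]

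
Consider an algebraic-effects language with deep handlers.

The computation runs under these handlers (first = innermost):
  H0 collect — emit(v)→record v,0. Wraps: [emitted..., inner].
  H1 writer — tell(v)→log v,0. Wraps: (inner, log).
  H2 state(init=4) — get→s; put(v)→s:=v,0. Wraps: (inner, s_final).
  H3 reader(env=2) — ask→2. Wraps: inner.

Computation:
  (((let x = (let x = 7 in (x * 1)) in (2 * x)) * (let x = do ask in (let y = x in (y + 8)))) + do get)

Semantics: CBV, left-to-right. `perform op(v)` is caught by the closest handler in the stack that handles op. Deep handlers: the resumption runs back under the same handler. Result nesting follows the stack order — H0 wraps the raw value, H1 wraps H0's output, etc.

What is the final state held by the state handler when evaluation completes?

Answer: 4

Step-by-step:
ask @ H3 ⇒ 2
get @ H2 ⇒ 4
H0 returns [144]
H1 returns ([144], ())
H2 returns (([144], ()), 4)
H3 returns (([144], ()), 4)
= (([144], ()), 4)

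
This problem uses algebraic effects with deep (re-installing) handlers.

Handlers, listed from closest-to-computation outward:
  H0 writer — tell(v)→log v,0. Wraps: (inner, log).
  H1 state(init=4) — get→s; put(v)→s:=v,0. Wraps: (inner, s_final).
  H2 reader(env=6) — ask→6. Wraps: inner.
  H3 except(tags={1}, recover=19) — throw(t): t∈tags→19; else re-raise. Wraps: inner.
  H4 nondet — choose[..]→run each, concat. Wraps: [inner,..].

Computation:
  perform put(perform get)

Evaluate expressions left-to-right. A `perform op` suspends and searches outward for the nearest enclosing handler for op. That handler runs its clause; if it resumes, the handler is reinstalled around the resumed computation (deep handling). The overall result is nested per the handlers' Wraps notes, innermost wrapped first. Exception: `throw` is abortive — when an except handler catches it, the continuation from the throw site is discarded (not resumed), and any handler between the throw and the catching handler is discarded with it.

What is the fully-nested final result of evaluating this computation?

Answer: [((0, ()), 4)]

Evaluation trace:
get @ H1 ⇒ 4
put(4) @ H1 ⇒ s:=4
H0 returns (0, ())
H1 returns ((0, ()), 4)
H2 returns ((0, ()), 4)
H3 returns ((0, ()), 4)
H4 returns [((0, ()), 4)]
= [((0, ()), 4)]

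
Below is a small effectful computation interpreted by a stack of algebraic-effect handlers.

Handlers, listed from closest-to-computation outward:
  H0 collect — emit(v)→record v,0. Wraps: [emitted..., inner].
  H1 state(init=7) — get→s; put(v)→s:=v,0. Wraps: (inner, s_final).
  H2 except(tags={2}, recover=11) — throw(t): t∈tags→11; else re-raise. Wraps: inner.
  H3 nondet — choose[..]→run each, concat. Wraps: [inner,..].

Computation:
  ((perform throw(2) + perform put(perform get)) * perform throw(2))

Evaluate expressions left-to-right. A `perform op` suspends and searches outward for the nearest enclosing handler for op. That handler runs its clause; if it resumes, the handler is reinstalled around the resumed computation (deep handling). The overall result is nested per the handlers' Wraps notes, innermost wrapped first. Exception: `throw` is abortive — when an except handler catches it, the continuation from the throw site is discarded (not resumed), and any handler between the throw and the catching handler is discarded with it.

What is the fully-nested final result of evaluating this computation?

Answer: [11]

Evaluation trace:
throw(2) @ H2 caught ⇒ 11
H3 returns [11]
= [11]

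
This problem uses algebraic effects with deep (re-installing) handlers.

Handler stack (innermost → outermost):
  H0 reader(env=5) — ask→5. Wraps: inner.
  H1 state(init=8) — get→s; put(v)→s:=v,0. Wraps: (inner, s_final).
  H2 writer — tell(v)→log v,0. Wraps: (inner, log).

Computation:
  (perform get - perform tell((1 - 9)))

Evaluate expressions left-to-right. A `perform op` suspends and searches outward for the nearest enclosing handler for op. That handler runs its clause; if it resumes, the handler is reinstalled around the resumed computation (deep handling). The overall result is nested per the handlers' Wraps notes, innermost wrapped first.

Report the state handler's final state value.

Answer: 8

Evaluation trace:
get @ H1 ⇒ 8
tell(-8) @ H2 ⇒ log+=-8
H0 returns 8
H1 returns (8, 8)
H2 returns ((8, 8), (-8))
= ((8, 8), (-8))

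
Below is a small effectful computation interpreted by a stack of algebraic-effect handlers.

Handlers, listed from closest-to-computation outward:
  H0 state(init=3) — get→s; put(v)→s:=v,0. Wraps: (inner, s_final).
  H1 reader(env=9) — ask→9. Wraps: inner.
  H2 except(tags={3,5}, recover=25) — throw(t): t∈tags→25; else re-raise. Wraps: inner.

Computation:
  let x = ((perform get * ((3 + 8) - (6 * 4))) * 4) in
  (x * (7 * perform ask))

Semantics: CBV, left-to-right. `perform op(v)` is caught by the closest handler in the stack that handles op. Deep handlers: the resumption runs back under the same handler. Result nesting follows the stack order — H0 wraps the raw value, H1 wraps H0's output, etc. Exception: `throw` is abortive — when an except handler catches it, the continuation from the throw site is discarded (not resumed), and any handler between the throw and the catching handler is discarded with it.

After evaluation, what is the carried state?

Answer: 3

Evaluation trace:
get @ H0 ⇒ 3
ask @ H1 ⇒ 9
H0 returns (-9828, 3)
H1 returns (-9828, 3)
H2 returns (-9828, 3)
= (-9828, 3)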